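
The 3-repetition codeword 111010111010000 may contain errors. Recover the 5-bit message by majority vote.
Split into 3-bit blocks and majority-vote each:
  block 1 = 111: 3 ones, 0 zeros → 1
  block 2 = 010: 1 ones, 2 zeros → 0
  block 3 = 111: 3 ones, 0 zeros → 1
  block 4 = 010: 1 ones, 2 zeros → 0
  block 5 = 000: 0 ones, 3 zeros → 0
Decoded = 10100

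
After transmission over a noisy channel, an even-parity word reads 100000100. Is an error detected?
Sum of received bits: 1+0+0+0+0+0+1+0+0 = 2; 2 mod 2 = 0. Result is 0 → no error detected.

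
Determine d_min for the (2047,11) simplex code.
d_min = 1024 (every nonzero codeword of the simplex code S_11 has weight 2^(r−1) = 1024).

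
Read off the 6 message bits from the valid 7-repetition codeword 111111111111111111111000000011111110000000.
Split into 7-bit blocks: 1111111 1111111 1111111 0000000 1111111 0000000
Data = 111010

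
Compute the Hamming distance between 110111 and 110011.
XOR = 000100, count of 1s = 1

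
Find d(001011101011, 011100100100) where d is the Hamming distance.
XOR = 010111001111, count of 1s = 8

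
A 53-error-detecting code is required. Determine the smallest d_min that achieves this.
Detecting e errors requires d_min ≥ e + 1 = 53 + 1 = 54.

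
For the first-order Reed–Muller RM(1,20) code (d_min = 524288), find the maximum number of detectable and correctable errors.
Detection only: up to d_min − 1 = 524287 errors.
Correction: up to ⌊(d_min − 1)/2⌋ = ⌊524287/2⌋ = 262143 errors.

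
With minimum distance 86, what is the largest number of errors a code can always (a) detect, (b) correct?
(a) Detection requires d_min ≥ e+1, so e ≤ d_min − 1 = 85.
(b) Correction requires d_min ≥ 2t+1, so t ≤ ⌊(d_min − 1)/2⌋ = ⌊85/2⌋ = 42.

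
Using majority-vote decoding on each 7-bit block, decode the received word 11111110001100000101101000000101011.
Split into 7-bit blocks and majority-vote each:
  block 1 = 1111111: 7 ones, 0 zeros → 1
  block 2 = 0001100: 2 ones, 5 zeros → 0
  block 3 = 0001011: 3 ones, 4 zeros → 0
  block 4 = 0100000: 1 ones, 6 zeros → 0
  block 5 = 0101011: 4 ones, 3 zeros → 1
Decoded = 10001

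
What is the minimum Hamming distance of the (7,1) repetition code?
d_min = 7 (the only two codewords are 0…0 and 1…1, differing in all 7 positions).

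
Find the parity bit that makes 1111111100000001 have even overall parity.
Sum of data bits: 1+1+1+1+1+1+1+1+0+0+0+0+0+0+0+1 = 9.
9 mod 2 = 1, so parity bit = 1.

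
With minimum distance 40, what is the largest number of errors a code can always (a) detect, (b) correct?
(a) Detection requires d_min ≥ e+1, so e ≤ d_min − 1 = 39.
(b) Correction requires d_min ≥ 2t+1, so t ≤ ⌊(d_min − 1)/2⌋ = ⌊39/2⌋ = 19.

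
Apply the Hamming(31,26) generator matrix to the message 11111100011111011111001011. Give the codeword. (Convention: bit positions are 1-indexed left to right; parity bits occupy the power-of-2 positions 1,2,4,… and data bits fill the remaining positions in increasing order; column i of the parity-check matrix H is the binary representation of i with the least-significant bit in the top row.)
Codeword c = d · G (mod 2), d = 11111100011111011111001011:
  c[0] = d·G[:,0] = (11111100011111011111001011)·(11011010101101010101010101) mod 2 = 1+1+0+1+1+0+0+0+0+0+1+1+0+1+0+1+0+1+0+1+0+0+0+0+0+1 mod 2 = 1
  c[1] = d·G[:,1] = (11111100011111011111001011)·(10110110011011001100110011) mod 2 = 1+0+1+1+0+1+0+0+0+1+1+0+1+1+0+0+1+1+0+0+0+0+0+0+1+1 mod 2 = 0
  c[2] = d·G[:,2] = (11111100011111011111001011)·(10000000000000000000000000) mod 2 = 1+0+0+0+0+0+0+0+0+0+0+0+0+0+0+0+0+0+0+0+0+0+0+0+0+0 mod 2 = 1
  c[3] = d·G[:,3] = (11111100011111011111001011)·(01110001111000111100001111) mod 2 = 0+1+1+1+0+0+0+0+0+1+1+0+0+0+0+1+1+1+0+0+0+0+1+0+1+1 mod 2 = 1
  c[4] = d·G[:,4] = (11111100011111011111001011)·(01000000000000000000000000) mod 2 = 0+1+0+0+0+0+0+0+0+0+0+0+0+0+0+0+0+0+0+0+0+0+0+0+0+0 mod 2 = 1
  c[5] = d·G[:,5] = (11111100011111011111001011)·(00100000000000000000000000) mod 2 = 0+0+1+0+0+0+0+0+0+0+0+0+0+0+0+0+0+0+0+0+0+0+0+0+0+0 mod 2 = 1
  c[6] = d·G[:,6] = (11111100011111011111001011)·(00010000000000000000000000) mod 2 = 0+0+0+1+0+0+0+0+0+0+0+0+0+0+0+0+0+0+0+0+0+0+0+0+0+0 mod 2 = 1
  c[7] = d·G[:,7] = (11111100011111011111001011)·(00001111111000000011111111) mod 2 = 0+0+0+0+1+1+0+0+0+1+1+0+0+0+0+0+0+0+1+1+0+0+1+0+1+1 mod 2 = 1
  c[8] = d·G[:,8] = (11111100011111011111001011)·(00001000000000000000000000) mod 2 = 0+0+0+0+1+0+0+0+0+0+0+0+0+0+0+0+0+0+0+0+0+0+0+0+0+0 mod 2 = 1
  c[9] = d·G[:,9] = (11111100011111011111001011)·(00000100000000000000000000) mod 2 = 0+0+0+0+0+1+0+0+0+0+0+0+0+0+0+0+0+0+0+0+0+0+0+0+0+0 mod 2 = 1
  c[10] = d·G[:,10] = (11111100011111011111001011)·(00000010000000000000000000) mod 2 = 0+0+0+0+0+0+0+0+0+0+0+0+0+0+0+0+0+0+0+0+0+0+0+0+0+0 mod 2 = 0
  c[11] = d·G[:,11] = (11111100011111011111001011)·(00000001000000000000000000) mod 2 = 0+0+0+0+0+0+0+0+0+0+0+0+0+0+0+0+0+0+0+0+0+0+0+0+0+0 mod 2 = 0
  c[12] = d·G[:,12] = (11111100011111011111001011)·(00000000100000000000000000) mod 2 = 0+0+0+0+0+0+0+0+0+0+0+0+0+0+0+0+0+0+0+0+0+0+0+0+0+0 mod 2 = 0
  c[13] = d·G[:,13] = (11111100011111011111001011)·(00000000010000000000000000) mod 2 = 0+0+0+0+0+0+0+0+0+1+0+0+0+0+0+0+0+0+0+0+0+0+0+0+0+0 mod 2 = 1
  c[14] = d·G[:,14] = (11111100011111011111001011)·(00000000001000000000000000) mod 2 = 0+0+0+0+0+0+0+0+0+0+1+0+0+0+0+0+0+0+0+0+0+0+0+0+0+0 mod 2 = 1
  c[15] = d·G[:,15] = (11111100011111011111001011)·(00000000000111111111111111) mod 2 = 0+0+0+0+0+0+0+0+0+0+0+1+1+1+0+1+1+1+1+1+0+0+1+0+1+1 mod 2 = 1
  c[16] = d·G[:,16] = (11111100011111011111001011)·(00000000000100000000000000) mod 2 = 0+0+0+0+0+0+0+0+0+0+0+1+0+0+0+0+0+0+0+0+0+0+0+0+0+0 mod 2 = 1
  c[17] = d·G[:,17] = (11111100011111011111001011)·(00000000000010000000000000) mod 2 = 0+0+0+0+0+0+0+0+0+0+0+0+1+0+0+0+0+0+0+0+0+0+0+0+0+0 mod 2 = 1
  c[18] = d·G[:,18] = (11111100011111011111001011)·(00000000000001000000000000) mod 2 = 0+0+0+0+0+0+0+0+0+0+0+0+0+1+0+0+0+0+0+0+0+0+0+0+0+0 mod 2 = 1
  c[19] = d·G[:,19] = (11111100011111011111001011)·(00000000000000100000000000) mod 2 = 0+0+0+0+0+0+0+0+0+0+0+0+0+0+0+0+0+0+0+0+0+0+0+0+0+0 mod 2 = 0
  c[20] = d·G[:,20] = (11111100011111011111001011)·(00000000000000010000000000) mod 2 = 0+0+0+0+0+0+0+0+0+0+0+0+0+0+0+1+0+0+0+0+0+0+0+0+0+0 mod 2 = 1
  c[21] = d·G[:,21] = (11111100011111011111001011)·(00000000000000001000000000) mod 2 = 0+0+0+0+0+0+0+0+0+0+0+0+0+0+0+0+1+0+0+0+0+0+0+0+0+0 mod 2 = 1
  c[22] = d·G[:,22] = (11111100011111011111001011)·(00000000000000000100000000) mod 2 = 0+0+0+0+0+0+0+0+0+0+0+0+0+0+0+0+0+1+0+0+0+0+0+0+0+0 mod 2 = 1
  c[23] = d·G[:,23] = (11111100011111011111001011)·(00000000000000000010000000) mod 2 = 0+0+0+0+0+0+0+0+0+0+0+0+0+0+0+0+0+0+1+0+0+0+0+0+0+0 mod 2 = 1
  c[24] = d·G[:,24] = (11111100011111011111001011)·(00000000000000000001000000) mod 2 = 0+0+0+0+0+0+0+0+0+0+0+0+0+0+0+0+0+0+0+1+0+0+0+0+0+0 mod 2 = 1
  c[25] = d·G[:,25] = (11111100011111011111001011)·(00000000000000000000100000) mod 2 = 0+0+0+0+0+0+0+0+0+0+0+0+0+0+0+0+0+0+0+0+0+0+0+0+0+0 mod 2 = 0
  c[26] = d·G[:,26] = (11111100011111011111001011)·(00000000000000000000010000) mod 2 = 0+0+0+0+0+0+0+0+0+0+0+0+0+0+0+0+0+0+0+0+0+0+0+0+0+0 mod 2 = 0
  c[27] = d·G[:,27] = (11111100011111011111001011)·(00000000000000000000001000) mod 2 = 0+0+0+0+0+0+0+0+0+0+0+0+0+0+0+0+0+0+0+0+0+0+1+0+0+0 mod 2 = 1
  c[28] = d·G[:,28] = (11111100011111011111001011)·(00000000000000000000000100) mod 2 = 0+0+0+0+0+0+0+0+0+0+0+0+0+0+0+0+0+0+0+0+0+0+0+0+0+0 mod 2 = 0
  c[29] = d·G[:,29] = (11111100011111011111001011)·(00000000000000000000000010) mod 2 = 0+0+0+0+0+0+0+0+0+0+0+0+0+0+0+0+0+0+0+0+0+0+0+0+1+0 mod 2 = 1
  c[30] = d·G[:,30] = (11111100011111011111001011)·(00000000000000000000000001) mod 2 = 0+0+0+0+0+0+0+0+0+0+0+0+0+0+0+0+0+0+0+0+0+0+0+0+0+1 mod 2 = 1
Codeword = 1011111111000111111011111001011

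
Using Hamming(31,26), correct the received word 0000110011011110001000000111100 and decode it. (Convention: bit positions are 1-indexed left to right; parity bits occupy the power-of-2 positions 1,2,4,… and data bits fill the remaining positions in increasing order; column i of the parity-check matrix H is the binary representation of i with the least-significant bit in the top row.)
Syndrome s = H · r^T (mod 2), r = 0000110011011110001000000111100:
  s[0] = (1010101010101010101010101010101)·(0000110011011110001000000111100) mod 2 = 0+0+0+0+1+0+0+0+1+0+0+0+1+0+1+0+0+0+1+0+0+0+0+0+0+0+1+0+1+0+0 mod 2 = 1
  s[1] = (0110011001100110011001100110011)·(0000110011011110001000000111100) mod 2 = 0+0+0+0+0+1+0+0+0+1+0+0+0+1+1+0+0+0+1+0+0+0+0+0+0+1+1+0+0+0+0 mod 2 = 1
  s[2] = (0001111000011110000111100001111)·(0000110011011110001000000111100) mod 2 = 0+0+0+0+1+1+0+0+0+0+0+1+1+1+1+0+0+0+0+0+0+0+0+0+0+0+0+1+1+0+0 mod 2 = 0
  s[3] = (0000000111111110000000011111111)·(0000110011011110001000000111100) mod 2 = 0+0+0+0+0+0+0+0+1+1+0+1+1+1+1+0+0+0+0+0+0+0+0+0+0+1+1+1+1+0+0 mod 2 = 0
  s[4] = (0000000000000001111111111111111)·(0000110011011110001000000111100) mod 2 = 0+0+0+0+0+0+0+0+0+0+0+0+0+0+0+0+0+0+1+0+0+0+0+0+0+1+1+1+1+0+0 mod 2 = 1
Syndrome = 11001
Column 19 of H equals this syndrome → error at bit 19 (1-indexed).
Flip bit 19: 0000110011011110001000000111100 → 0000110011011110000000000111100
Extract data bits at positions {3,5,6,7,9,10,11,12,13,14,15,17,18,19,20,21,22,23,24,25,26,27,28,29,30,31}: 01101101111000000000111100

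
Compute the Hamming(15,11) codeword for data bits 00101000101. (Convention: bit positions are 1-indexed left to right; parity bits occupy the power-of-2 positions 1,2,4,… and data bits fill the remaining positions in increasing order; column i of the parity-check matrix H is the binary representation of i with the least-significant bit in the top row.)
Codeword c = d · G (mod 2), d = 00101000101:
  c[0] = d·G[:,0] = (00101000101)·(11011010101) mod 2 = 0+0+0+0+1+0+0+0+1+0+1 mod 2 = 1
  c[1] = d·G[:,1] = (00101000101)·(10110110011) mod 2 = 0+0+1+0+0+0+0+0+0+0+1 mod 2 = 0
  c[2] = d·G[:,2] = (00101000101)·(10000000000) mod 2 = 0+0+0+0+0+0+0+0+0+0+0 mod 2 = 0
  c[3] = d·G[:,3] = (00101000101)·(01110001111) mod 2 = 0+0+1+0+0+0+0+0+1+0+1 mod 2 = 1
  c[4] = d·G[:,4] = (00101000101)·(01000000000) mod 2 = 0+0+0+0+0+0+0+0+0+0+0 mod 2 = 0
  c[5] = d·G[:,5] = (00101000101)·(00100000000) mod 2 = 0+0+1+0+0+0+0+0+0+0+0 mod 2 = 1
  c[6] = d·G[:,6] = (00101000101)·(00010000000) mod 2 = 0+0+0+0+0+0+0+0+0+0+0 mod 2 = 0
  c[7] = d·G[:,7] = (00101000101)·(00001111111) mod 2 = 0+0+0+0+1+0+0+0+1+0+1 mod 2 = 1
  c[8] = d·G[:,8] = (00101000101)·(00001000000) mod 2 = 0+0+0+0+1+0+0+0+0+0+0 mod 2 = 1
  c[9] = d·G[:,9] = (00101000101)·(00000100000) mod 2 = 0+0+0+0+0+0+0+0+0+0+0 mod 2 = 0
  c[10] = d·G[:,10] = (00101000101)·(00000010000) mod 2 = 0+0+0+0+0+0+0+0+0+0+0 mod 2 = 0
  c[11] = d·G[:,11] = (00101000101)·(00000001000) mod 2 = 0+0+0+0+0+0+0+0+0+0+0 mod 2 = 0
  c[12] = d·G[:,12] = (00101000101)·(00000000100) mod 2 = 0+0+0+0+0+0+0+0+1+0+0 mod 2 = 1
  c[13] = d·G[:,13] = (00101000101)·(00000000010) mod 2 = 0+0+0+0+0+0+0+0+0+0+0 mod 2 = 0
  c[14] = d·G[:,14] = (00101000101)·(00000000001) mod 2 = 0+0+0+0+0+0+0+0+0+0+1 mod 2 = 1
Codeword = 100101011000101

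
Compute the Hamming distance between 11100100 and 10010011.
XOR = 01110111, count of 1s = 6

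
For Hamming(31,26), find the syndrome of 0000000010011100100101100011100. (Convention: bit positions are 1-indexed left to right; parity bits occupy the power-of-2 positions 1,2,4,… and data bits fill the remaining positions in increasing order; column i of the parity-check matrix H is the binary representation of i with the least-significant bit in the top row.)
Syndrome s = H · r^T (mod 2), r = 0000000010011100100101100011100:
  s[0] = (1010101010101010101010101010101)·(0000000010011100100101100011100) mod 2 = 0+0+0+0+0+0+0+0+1+0+0+0+1+0+0+0+1+0+0+0+0+0+1+0+0+0+1+0+1+0+0 mod 2 = 0
  s[1] = (0110011001100110011001100110011)·(0000000010011100100101100011100) mod 2 = 0+0+0+0+0+0+0+0+0+0+0+0+0+1+0+0+0+0+0+0+0+1+1+0+0+0+1+0+0+0+0 mod 2 = 0
  s[2] = (0001111000011110000111100001111)·(0000000010011100100101100011100) mod 2 = 0+0+0+0+0+0+0+0+0+0+0+1+1+1+0+0+0+0+0+1+0+1+1+0+0+0+0+1+1+0+0 mod 2 = 0
  s[3] = (0000000111111110000000011111111)·(0000000010011100100101100011100) mod 2 = 0+0+0+0+0+0+0+0+1+0+0+1+1+1+0+0+0+0+0+0+0+0+0+0+0+0+1+1+1+0+0 mod 2 = 1
  s[4] = (0000000000000001111111111111111)·(0000000010011100100101100011100) mod 2 = 0+0+0+0+0+0+0+0+0+0+0+0+0+0+0+0+1+0+0+1+0+1+1+0+0+0+1+1+1+0+0 mod 2 = 1
Syndrome = 00011
Non-zero syndrome: error at position 24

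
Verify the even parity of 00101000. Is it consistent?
Sum of all bits: 0+0+1+0+1+0+0+0 = 2; 2 mod 2 = 0. Result is 0 → valid parity.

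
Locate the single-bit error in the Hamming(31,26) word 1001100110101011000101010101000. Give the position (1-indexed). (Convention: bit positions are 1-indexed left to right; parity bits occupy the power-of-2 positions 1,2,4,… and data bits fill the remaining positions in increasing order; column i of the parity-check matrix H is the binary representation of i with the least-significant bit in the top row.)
Syndrome s = H · r^T (mod 2), r = 1001100110101011000101010101000:
  s[0] = (1010101010101010101010101010101)·(1001100110101011000101010101000) mod 2 = 1+0+0+0+1+0+0+0+1+0+1+0+1+0+1+0+0+0+0+0+0+0+0+0+0+0+0+0+0+0+0 mod 2 = 0
  s[1] = (0110011001100110011001100110011)·(1001100110101011000101010101000) mod 2 = 0+0+0+0+0+0+0+0+0+0+1+0+0+0+1+0+0+0+0+0+0+1+0+0+0+1+0+0+0+0+0 mod 2 = 0
  s[2] = (0001111000011110000111100001111)·(1001100110101011000101010101000) mod 2 = 0+0+0+1+1+0+0+0+0+0+0+0+1+0+1+0+0+0+0+1+0+1+0+0+0+0+0+1+0+0+0 mod 2 = 1
  s[3] = (0000000111111110000000011111111)·(1001100110101011000101010101000) mod 2 = 0+0+0+0+0+0+0+1+1+0+1+0+1+0+1+0+0+0+0+0+0+0+0+1+0+1+0+1+0+0+0 mod 2 = 0
  s[4] = (0000000000000001111111111111111)·(1001100110101011000101010101000) mod 2 = 0+0+0+0+0+0+0+0+0+0+0+0+0+0+0+1+0+0+0+1+0+1+0+1+0+1+0+1+0+0+0 mod 2 = 0
Syndrome = 00100
Column i of H is the binary representation of i, so the syndrome is the binary index of the flipped bit.
Read s = 00100 with s[0] as LSB: 0·2^0 + 0·2^1 + 1·2^2 + 0·2^3 + 0·2^4 = 4.
Error is at bit position 4.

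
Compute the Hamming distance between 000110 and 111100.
XOR = 111010, count of 1s = 4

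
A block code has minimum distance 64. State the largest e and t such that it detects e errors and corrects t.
(a) Detection requires d_min ≥ e+1, so e ≤ d_min − 1 = 63.
(b) Correction requires d_min ≥ 2t+1, so t ≤ ⌊(d_min − 1)/2⌋ = ⌊63/2⌋ = 31.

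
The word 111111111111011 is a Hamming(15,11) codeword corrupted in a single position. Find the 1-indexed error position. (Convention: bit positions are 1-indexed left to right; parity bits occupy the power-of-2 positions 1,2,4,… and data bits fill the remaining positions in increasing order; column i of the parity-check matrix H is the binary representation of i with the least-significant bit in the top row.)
Syndrome s = H · r^T (mod 2), r = 111111111111011:
  s[0] = (101010101010101)·(111111111111011) mod 2 = 1+0+1+0+1+0+1+0+1+0+1+0+0+0+1 mod 2 = 1
  s[1] = (011001100110011)·(111111111111011) mod 2 = 0+1+1+0+0+1+1+0+0+1+1+0+0+1+1 mod 2 = 0
  s[2] = (000111100001111)·(111111111111011) mod 2 = 0+0+0+1+1+1+1+0+0+0+0+1+0+1+1 mod 2 = 1
  s[3] = (000000011111111)·(111111111111011) mod 2 = 0+0+0+0+0+0+0+1+1+1+1+1+0+1+1 mod 2 = 1
Syndrome = 1011
Column i of H is the binary representation of i, so the syndrome is the binary index of the flipped bit.
Read s = 1011 with s[0] as LSB: 1·2^0 + 0·2^1 + 1·2^2 + 1·2^3 = 13.
Error is at bit position 13.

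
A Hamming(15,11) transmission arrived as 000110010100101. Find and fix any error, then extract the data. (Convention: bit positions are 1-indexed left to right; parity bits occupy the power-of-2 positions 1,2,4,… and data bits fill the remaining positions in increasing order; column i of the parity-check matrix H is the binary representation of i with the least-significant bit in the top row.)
Syndrome s = H · r^T (mod 2), r = 000110010100101:
  s[0] = (101010101010101)·(000110010100101) mod 2 = 0+0+0+0+1+0+0+0+0+0+0+0+1+0+1 mod 2 = 1
  s[1] = (011001100110011)·(000110010100101) mod 2 = 0+0+0+0+0+0+0+0+0+1+0+0+0+0+1 mod 2 = 0
  s[2] = (000111100001111)·(000110010100101) mod 2 = 0+0+0+1+1+0+0+0+0+0+0+0+1+0+1 mod 2 = 0
  s[3] = (000000011111111)·(000110010100101) mod 2 = 0+0+0+0+0+0+0+1+0+1+0+0+1+0+1 mod 2 = 0
Syndrome = 1000
Column 1 of H equals this syndrome → error at bit 1 (1-indexed).
Flip bit 1: 000110010100101 → 100110010100101
Extract data bits at positions {3,5,6,7,9,10,11,12,13,14,15}: 01000100101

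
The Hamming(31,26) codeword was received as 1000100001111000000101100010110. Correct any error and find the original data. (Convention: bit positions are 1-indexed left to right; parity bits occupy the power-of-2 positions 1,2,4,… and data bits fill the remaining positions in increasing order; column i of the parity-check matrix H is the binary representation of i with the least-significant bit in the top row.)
Syndrome s = H · r^T (mod 2), r = 1000100001111000000101100010110:
  s[0] = (1010101010101010101010101010101)·(1000100001111000000101100010110) mod 2 = 1+0+0+0+1+0+0+0+0+0+1+0+1+0+0+0+0+0+0+0+0+0+1+0+0+0+1+0+1+0+0 mod 2 = 1
  s[1] = (0110011001100110011001100110011)·(1000100001111000000101100010110) mod 2 = 0+0+0+0+0+0+0+0+0+1+1+0+0+0+0+0+0+0+0+0+0+1+1+0+0+0+1+0+0+1+0 mod 2 = 0
  s[2] = (0001111000011110000111100001111)·(1000100001111000000101100010110) mod 2 = 0+0+0+0+1+0+0+0+0+0+0+1+1+0+0+0+0+0+0+1+0+1+1+0+0+0+0+0+1+1+0 mod 2 = 0
  s[3] = (0000000111111110000000011111111)·(1000100001111000000101100010110) mod 2 = 0+0+0+0+0+0+0+0+0+1+1+1+1+0+0+0+0+0+0+0+0+0+0+0+0+0+1+0+1+1+0 mod 2 = 1
  s[4] = (0000000000000001111111111111111)·(1000100001111000000101100010110) mod 2 = 0+0+0+0+0+0+0+0+0+0+0+0+0+0+0+0+0+0+0+1+0+1+1+0+0+0+1+0+1+1+0 mod 2 = 0
Syndrome = 10010
Column 9 of H equals this syndrome → error at bit 9 (1-indexed).
Flip bit 9: 1000100001111000000101100010110 → 1000100011111000000101100010110
Extract data bits at positions {3,5,6,7,9,10,11,12,13,14,15,17,18,19,20,21,22,23,24,25,26,27,28,29,30,31}: 01001111100000101100010110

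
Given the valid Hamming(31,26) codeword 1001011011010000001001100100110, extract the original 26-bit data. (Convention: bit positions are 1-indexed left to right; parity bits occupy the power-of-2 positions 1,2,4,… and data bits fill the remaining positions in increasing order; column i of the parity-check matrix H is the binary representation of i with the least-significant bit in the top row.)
Parity bits occupy power-of-2 positions; data bits are at positions {3,5,6,7,9,10,11,12,13,14,15,17,18,19,20,21,22,23,24,25,26,27,28,29,30,31} (1-indexed).
Extract: c[3]=0 c[5]=0 c[6]=1 c[7]=1 c[9]=1 c[10]=1 c[11]=0 c[12]=1 c[13]=0 c[14]=0 c[15]=0 c[17]=0 c[18]=0 c[19]=1 c[20]=0 c[21]=0 c[22]=1 c[23]=1 c[24]=0 c[25]=0 c[26]=1 c[27]=0 c[28]=0 c[29]=1 c[30]=1 c[31]=0
Data = 00111101000001001100100110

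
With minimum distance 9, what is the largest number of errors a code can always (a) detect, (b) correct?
(a) Detection requires d_min ≥ e+1, so e ≤ d_min − 1 = 8.
(b) Correction requires d_min ≥ 2t+1, so t ≤ ⌊(d_min − 1)/2⌋ = ⌊8/2⌋ = 4.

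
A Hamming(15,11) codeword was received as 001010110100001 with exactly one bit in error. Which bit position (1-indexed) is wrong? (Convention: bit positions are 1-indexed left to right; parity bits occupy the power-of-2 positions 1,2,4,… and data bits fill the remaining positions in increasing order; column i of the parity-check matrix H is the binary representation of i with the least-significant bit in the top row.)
Syndrome s = H · r^T (mod 2), r = 001010110100001:
  s[0] = (101010101010101)·(001010110100001) mod 2 = 0+0+1+0+1+0+1+0+0+0+0+0+0+0+1 mod 2 = 0
  s[1] = (011001100110011)·(001010110100001) mod 2 = 0+0+1+0+0+0+1+0+0+1+0+0+0+0+1 mod 2 = 0
  s[2] = (000111100001111)·(001010110100001) mod 2 = 0+0+0+0+1+0+1+0+0+0+0+0+0+0+1 mod 2 = 1
  s[3] = (000000011111111)·(001010110100001) mod 2 = 0+0+0+0+0+0+0+1+0+1+0+0+0+0+1 mod 2 = 1
Syndrome = 0011
Column i of H is the binary representation of i, so the syndrome is the binary index of the flipped bit.
Read s = 0011 with s[0] as LSB: 0·2^0 + 0·2^1 + 1·2^2 + 1·2^3 = 12.
Error is at bit position 12.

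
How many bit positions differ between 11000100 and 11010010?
XOR = 00010110, count of 1s = 3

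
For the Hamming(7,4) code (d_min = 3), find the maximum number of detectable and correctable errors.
Detection only: up to d_min − 1 = 2 errors.
Correction: up to ⌊(d_min − 1)/2⌋ = ⌊2/2⌋ = 1 errors.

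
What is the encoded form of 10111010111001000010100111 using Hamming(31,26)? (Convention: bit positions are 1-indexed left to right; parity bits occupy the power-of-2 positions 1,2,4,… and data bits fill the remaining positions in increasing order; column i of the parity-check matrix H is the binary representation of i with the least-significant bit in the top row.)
Codeword c = d · G (mod 2), d = 10111010111001000010100111:
  c[0] = d·G[:,0] = (10111010111001000010100111)·(11011010101101010101010101) mod 2 = 1+0+0+1+1+0+1+0+1+0+1+0+0+1+0+0+0+0+0+0+0+0+0+1+0+1 mod 2 = 1
  c[1] = d·G[:,1] = (10111010111001000010100111)·(10110110011011001100110011) mod 2 = 1+0+1+1+0+0+1+0+0+1+1+0+0+1+0+0+0+0+0+0+1+0+0+0+1+1 mod 2 = 0
  c[2] = d·G[:,2] = (10111010111001000010100111)·(10000000000000000000000000) mod 2 = 1+0+0+0+0+0+0+0+0+0+0+0+0+0+0+0+0+0+0+0+0+0+0+0+0+0 mod 2 = 1
  c[3] = d·G[:,3] = (10111010111001000010100111)·(01110001111000111100001111) mod 2 = 0+0+1+1+0+0+0+0+1+1+1+0+0+0+0+0+0+0+0+0+0+0+0+1+1+1 mod 2 = 0
  c[4] = d·G[:,4] = (10111010111001000010100111)·(01000000000000000000000000) mod 2 = 0+0+0+0+0+0+0+0+0+0+0+0+0+0+0+0+0+0+0+0+0+0+0+0+0+0 mod 2 = 0
  c[5] = d·G[:,5] = (10111010111001000010100111)·(00100000000000000000000000) mod 2 = 0+0+1+0+0+0+0+0+0+0+0+0+0+0+0+0+0+0+0+0+0+0+0+0+0+0 mod 2 = 1
  c[6] = d·G[:,6] = (10111010111001000010100111)·(00010000000000000000000000) mod 2 = 0+0+0+1+0+0+0+0+0+0+0+0+0+0+0+0+0+0+0+0+0+0+0+0+0+0 mod 2 = 1
  c[7] = d·G[:,7] = (10111010111001000010100111)·(00001111111000000011111111) mod 2 = 0+0+0+0+1+0+1+0+1+1+1+0+0+0+0+0+0+0+1+0+1+0+0+1+1+1 mod 2 = 0
  c[8] = d·G[:,8] = (10111010111001000010100111)·(00001000000000000000000000) mod 2 = 0+0+0+0+1+0+0+0+0+0+0+0+0+0+0+0+0+0+0+0+0+0+0+0+0+0 mod 2 = 1
  c[9] = d·G[:,9] = (10111010111001000010100111)·(00000100000000000000000000) mod 2 = 0+0+0+0+0+0+0+0+0+0+0+0+0+0+0+0+0+0+0+0+0+0+0+0+0+0 mod 2 = 0
  c[10] = d·G[:,10] = (10111010111001000010100111)·(00000010000000000000000000) mod 2 = 0+0+0+0+0+0+1+0+0+0+0+0+0+0+0+0+0+0+0+0+0+0+0+0+0+0 mod 2 = 1
  c[11] = d·G[:,11] = (10111010111001000010100111)·(00000001000000000000000000) mod 2 = 0+0+0+0+0+0+0+0+0+0+0+0+0+0+0+0+0+0+0+0+0+0+0+0+0+0 mod 2 = 0
  c[12] = d·G[:,12] = (10111010111001000010100111)·(00000000100000000000000000) mod 2 = 0+0+0+0+0+0+0+0+1+0+0+0+0+0+0+0+0+0+0+0+0+0+0+0+0+0 mod 2 = 1
  c[13] = d·G[:,13] = (10111010111001000010100111)·(00000000010000000000000000) mod 2 = 0+0+0+0+0+0+0+0+0+1+0+0+0+0+0+0+0+0+0+0+0+0+0+0+0+0 mod 2 = 1
  c[14] = d·G[:,14] = (10111010111001000010100111)·(00000000001000000000000000) mod 2 = 0+0+0+0+0+0+0+0+0+0+1+0+0+0+0+0+0+0+0+0+0+0+0+0+0+0 mod 2 = 1
  c[15] = d·G[:,15] = (10111010111001000010100111)·(00000000000111111111111111) mod 2 = 0+0+0+0+0+0+0+0+0+0+0+0+0+1+0+0+0+0+1+0+1+0+0+1+1+1 mod 2 = 0
  c[16] = d·G[:,16] = (10111010111001000010100111)·(00000000000100000000000000) mod 2 = 0+0+0+0+0+0+0+0+0+0+0+0+0+0+0+0+0+0+0+0+0+0+0+0+0+0 mod 2 = 0
  c[17] = d·G[:,17] = (10111010111001000010100111)·(00000000000010000000000000) mod 2 = 0+0+0+0+0+0+0+0+0+0+0+0+0+0+0+0+0+0+0+0+0+0+0+0+0+0 mod 2 = 0
  c[18] = d·G[:,18] = (10111010111001000010100111)·(00000000000001000000000000) mod 2 = 0+0+0+0+0+0+0+0+0+0+0+0+0+1+0+0+0+0+0+0+0+0+0+0+0+0 mod 2 = 1
  c[19] = d·G[:,19] = (10111010111001000010100111)·(00000000000000100000000000) mod 2 = 0+0+0+0+0+0+0+0+0+0+0+0+0+0+0+0+0+0+0+0+0+0+0+0+0+0 mod 2 = 0
  c[20] = d·G[:,20] = (10111010111001000010100111)·(00000000000000010000000000) mod 2 = 0+0+0+0+0+0+0+0+0+0+0+0+0+0+0+0+0+0+0+0+0+0+0+0+0+0 mod 2 = 0
  c[21] = d·G[:,21] = (10111010111001000010100111)·(00000000000000001000000000) mod 2 = 0+0+0+0+0+0+0+0+0+0+0+0+0+0+0+0+0+0+0+0+0+0+0+0+0+0 mod 2 = 0
  c[22] = d·G[:,22] = (10111010111001000010100111)·(00000000000000000100000000) mod 2 = 0+0+0+0+0+0+0+0+0+0+0+0+0+0+0+0+0+0+0+0+0+0+0+0+0+0 mod 2 = 0
  c[23] = d·G[:,23] = (10111010111001000010100111)·(00000000000000000010000000) mod 2 = 0+0+0+0+0+0+0+0+0+0+0+0+0+0+0+0+0+0+1+0+0+0+0+0+0+0 mod 2 = 1
  c[24] = d·G[:,24] = (10111010111001000010100111)·(00000000000000000001000000) mod 2 = 0+0+0+0+0+0+0+0+0+0+0+0+0+0+0+0+0+0+0+0+0+0+0+0+0+0 mod 2 = 0
  c[25] = d·G[:,25] = (10111010111001000010100111)·(00000000000000000000100000) mod 2 = 0+0+0+0+0+0+0+0+0+0+0+0+0+0+0+0+0+0+0+0+1+0+0+0+0+0 mod 2 = 1
  c[26] = d·G[:,26] = (10111010111001000010100111)·(00000000000000000000010000) mod 2 = 0+0+0+0+0+0+0+0+0+0+0+0+0+0+0+0+0+0+0+0+0+0+0+0+0+0 mod 2 = 0
  c[27] = d·G[:,27] = (10111010111001000010100111)·(00000000000000000000001000) mod 2 = 0+0+0+0+0+0+0+0+0+0+0+0+0+0+0+0+0+0+0+0+0+0+0+0+0+0 mod 2 = 0
  c[28] = d·G[:,28] = (10111010111001000010100111)·(00000000000000000000000100) mod 2 = 0+0+0+0+0+0+0+0+0+0+0+0+0+0+0+0+0+0+0+0+0+0+0+1+0+0 mod 2 = 1
  c[29] = d·G[:,29] = (10111010111001000010100111)·(00000000000000000000000010) mod 2 = 0+0+0+0+0+0+0+0+0+0+0+0+0+0+0+0+0+0+0+0+0+0+0+0+1+0 mod 2 = 1
  c[30] = d·G[:,30] = (10111010111001000010100111)·(00000000000000000000000001) mod 2 = 0+0+0+0+0+0+0+0+0+0+0+0+0+0+0+0+0+0+0+0+0+0+0+0+0+1 mod 2 = 1
Codeword = 1010011010101110001000010100111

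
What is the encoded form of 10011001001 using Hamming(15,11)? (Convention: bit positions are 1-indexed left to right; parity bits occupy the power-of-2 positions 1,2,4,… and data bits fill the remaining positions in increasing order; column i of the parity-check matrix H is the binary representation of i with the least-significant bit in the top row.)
Codeword c = d · G (mod 2), d = 10011001001:
  c[0] = d·G[:,0] = (10011001001)·(11011010101) mod 2 = 1+0+0+1+1+0+0+0+0+0+1 mod 2 = 0
  c[1] = d·G[:,1] = (10011001001)·(10110110011) mod 2 = 1+0+0+1+0+0+0+0+0+0+1 mod 2 = 1
  c[2] = d·G[:,2] = (10011001001)·(10000000000) mod 2 = 1+0+0+0+0+0+0+0+0+0+0 mod 2 = 1
  c[3] = d·G[:,3] = (10011001001)·(01110001111) mod 2 = 0+0+0+1+0+0+0+1+0+0+1 mod 2 = 1
  c[4] = d·G[:,4] = (10011001001)·(01000000000) mod 2 = 0+0+0+0+0+0+0+0+0+0+0 mod 2 = 0
  c[5] = d·G[:,5] = (10011001001)·(00100000000) mod 2 = 0+0+0+0+0+0+0+0+0+0+0 mod 2 = 0
  c[6] = d·G[:,6] = (10011001001)·(00010000000) mod 2 = 0+0+0+1+0+0+0+0+0+0+0 mod 2 = 1
  c[7] = d·G[:,7] = (10011001001)·(00001111111) mod 2 = 0+0+0+0+1+0+0+1+0+0+1 mod 2 = 1
  c[8] = d·G[:,8] = (10011001001)·(00001000000) mod 2 = 0+0+0+0+1+0+0+0+0+0+0 mod 2 = 1
  c[9] = d·G[:,9] = (10011001001)·(00000100000) mod 2 = 0+0+0+0+0+0+0+0+0+0+0 mod 2 = 0
  c[10] = d·G[:,10] = (10011001001)·(00000010000) mod 2 = 0+0+0+0+0+0+0+0+0+0+0 mod 2 = 0
  c[11] = d·G[:,11] = (10011001001)·(00000001000) mod 2 = 0+0+0+0+0+0+0+1+0+0+0 mod 2 = 1
  c[12] = d·G[:,12] = (10011001001)·(00000000100) mod 2 = 0+0+0+0+0+0+0+0+0+0+0 mod 2 = 0
  c[13] = d·G[:,13] = (10011001001)·(00000000010) mod 2 = 0+0+0+0+0+0+0+0+0+0+0 mod 2 = 0
  c[14] = d·G[:,14] = (10011001001)·(00000000001) mod 2 = 0+0+0+0+0+0+0+0+0+0+1 mod 2 = 1
Codeword = 011100111001001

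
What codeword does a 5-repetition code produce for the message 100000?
Repeat each bit 5× and concatenate:
1→11111  0→00000  0→00000  0→00000  0→00000  0→00000
Codeword = 111110000000000000000000000000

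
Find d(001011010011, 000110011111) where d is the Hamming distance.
XOR = 001101001100, count of 1s = 5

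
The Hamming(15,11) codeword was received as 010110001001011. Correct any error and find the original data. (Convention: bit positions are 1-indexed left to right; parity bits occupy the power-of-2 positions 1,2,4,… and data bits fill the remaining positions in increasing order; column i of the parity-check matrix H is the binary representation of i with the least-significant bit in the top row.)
Syndrome s = H · r^T (mod 2), r = 010110001001011:
  s[0] = (101010101010101)·(010110001001011) mod 2 = 0+0+0+0+1+0+0+0+1+0+0+0+0+0+1 mod 2 = 1
  s[1] = (011001100110011)·(010110001001011) mod 2 = 0+1+0+0+0+0+0+0+0+0+0+0+0+1+1 mod 2 = 1
  s[2] = (000111100001111)·(010110001001011) mod 2 = 0+0+0+1+1+0+0+0+0+0+0+1+0+1+1 mod 2 = 1
  s[3] = (000000011111111)·(010110001001011) mod 2 = 0+0+0+0+0+0+0+0+1+0+0+1+0+1+1 mod 2 = 0
Syndrome = 1110
Column 7 of H equals this syndrome → error at bit 7 (1-indexed).
Flip bit 7: 010110001001011 → 010110101001011
Extract data bits at positions {3,5,6,7,9,10,11,12,13,14,15}: 01011001011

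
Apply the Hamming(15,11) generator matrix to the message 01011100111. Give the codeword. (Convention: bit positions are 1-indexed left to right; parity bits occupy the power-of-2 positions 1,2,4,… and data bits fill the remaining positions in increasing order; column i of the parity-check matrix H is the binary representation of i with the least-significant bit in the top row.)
Codeword c = d · G (mod 2), d = 01011100111:
  c[0] = d·G[:,0] = (01011100111)·(11011010101) mod 2 = 0+1+0+1+1+0+0+0+1+0+1 mod 2 = 1
  c[1] = d·G[:,1] = (01011100111)·(10110110011) mod 2 = 0+0+0+1+0+1+0+0+0+1+1 mod 2 = 0
  c[2] = d·G[:,2] = (01011100111)·(10000000000) mod 2 = 0+0+0+0+0+0+0+0+0+0+0 mod 2 = 0
  c[3] = d·G[:,3] = (01011100111)·(01110001111) mod 2 = 0+1+0+1+0+0+0+0+1+1+1 mod 2 = 1
  c[4] = d·G[:,4] = (01011100111)·(01000000000) mod 2 = 0+1+0+0+0+0+0+0+0+0+0 mod 2 = 1
  c[5] = d·G[:,5] = (01011100111)·(00100000000) mod 2 = 0+0+0+0+0+0+0+0+0+0+0 mod 2 = 0
  c[6] = d·G[:,6] = (01011100111)·(00010000000) mod 2 = 0+0+0+1+0+0+0+0+0+0+0 mod 2 = 1
  c[7] = d·G[:,7] = (01011100111)·(00001111111) mod 2 = 0+0+0+0+1+1+0+0+1+1+1 mod 2 = 1
  c[8] = d·G[:,8] = (01011100111)·(00001000000) mod 2 = 0+0+0+0+1+0+0+0+0+0+0 mod 2 = 1
  c[9] = d·G[:,9] = (01011100111)·(00000100000) mod 2 = 0+0+0+0+0+1+0+0+0+0+0 mod 2 = 1
  c[10] = d·G[:,10] = (01011100111)·(00000010000) mod 2 = 0+0+0+0+0+0+0+0+0+0+0 mod 2 = 0
  c[11] = d·G[:,11] = (01011100111)·(00000001000) mod 2 = 0+0+0+0+0+0+0+0+0+0+0 mod 2 = 0
  c[12] = d·G[:,12] = (01011100111)·(00000000100) mod 2 = 0+0+0+0+0+0+0+0+1+0+0 mod 2 = 1
  c[13] = d·G[:,13] = (01011100111)·(00000000010) mod 2 = 0+0+0+0+0+0+0+0+0+1+0 mod 2 = 1
  c[14] = d·G[:,14] = (01011100111)·(00000000001) mod 2 = 0+0+0+0+0+0+0+0+0+0+1 mod 2 = 1
Codeword = 100110111100111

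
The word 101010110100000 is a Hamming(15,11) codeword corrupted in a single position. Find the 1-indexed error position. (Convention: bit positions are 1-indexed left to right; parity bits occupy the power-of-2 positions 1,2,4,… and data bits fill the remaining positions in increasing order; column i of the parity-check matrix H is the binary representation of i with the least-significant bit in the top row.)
Syndrome s = H · r^T (mod 2), r = 101010110100000:
  s[0] = (101010101010101)·(101010110100000) mod 2 = 1+0+1+0+1+0+1+0+0+0+0+0+0+0+0 mod 2 = 0
  s[1] = (011001100110011)·(101010110100000) mod 2 = 0+0+1+0+0+0+1+0+0+1+0+0+0+0+0 mod 2 = 1
  s[2] = (000111100001111)·(101010110100000) mod 2 = 0+0+0+0+1+0+1+0+0+0+0+0+0+0+0 mod 2 = 0
  s[3] = (000000011111111)·(101010110100000) mod 2 = 0+0+0+0+0+0+0+1+0+1+0+0+0+0+0 mod 2 = 0
Syndrome = 0100
Column i of H is the binary representation of i, so the syndrome is the binary index of the flipped bit.
Read s = 0100 with s[0] as LSB: 0·2^0 + 1·2^1 + 0·2^2 + 0·2^3 = 2.
Error is at bit position 2.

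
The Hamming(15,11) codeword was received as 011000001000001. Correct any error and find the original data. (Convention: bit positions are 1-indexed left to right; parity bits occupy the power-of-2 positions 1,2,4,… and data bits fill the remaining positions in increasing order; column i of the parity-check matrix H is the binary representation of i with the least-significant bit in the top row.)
Syndrome s = H · r^T (mod 2), r = 011000001000001:
  s[0] = (101010101010101)·(011000001000001) mod 2 = 0+0+1+0+0+0+0+0+1+0+0+0+0+0+1 mod 2 = 1
  s[1] = (011001100110011)·(011000001000001) mod 2 = 0+1+1+0+0+0+0+0+0+0+0+0+0+0+1 mod 2 = 1
  s[2] = (000111100001111)·(011000001000001) mod 2 = 0+0+0+0+0+0+0+0+0+0+0+0+0+0+1 mod 2 = 1
  s[3] = (000000011111111)·(011000001000001) mod 2 = 0+0+0+0+0+0+0+0+1+0+0+0+0+0+1 mod 2 = 0
Syndrome = 1110
Column 7 of H equals this syndrome → error at bit 7 (1-indexed).
Flip bit 7: 011000001000001 → 011000101000001
Extract data bits at positions {3,5,6,7,9,10,11,12,13,14,15}: 10011000001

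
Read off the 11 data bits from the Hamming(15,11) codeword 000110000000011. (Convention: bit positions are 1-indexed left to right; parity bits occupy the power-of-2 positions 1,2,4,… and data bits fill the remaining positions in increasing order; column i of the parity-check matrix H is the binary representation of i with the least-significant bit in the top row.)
Parity bits occupy power-of-2 positions; data bits are at positions {3,5,6,7,9,10,11,12,13,14,15} (1-indexed).
Extract: c[3]=0 c[5]=1 c[6]=0 c[7]=0 c[9]=0 c[10]=0 c[11]=0 c[12]=0 c[13]=0 c[14]=1 c[15]=1
Data = 01000000011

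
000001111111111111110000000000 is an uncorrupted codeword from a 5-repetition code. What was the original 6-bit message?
Split into 5-bit blocks: 00000 11111 11111 11111 00000 00000
Data = 011100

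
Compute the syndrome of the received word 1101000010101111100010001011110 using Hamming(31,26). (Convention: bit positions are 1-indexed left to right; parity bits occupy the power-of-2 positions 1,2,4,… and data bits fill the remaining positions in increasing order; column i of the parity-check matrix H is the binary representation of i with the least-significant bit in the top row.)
Syndrome s = H · r^T (mod 2), r = 1101000010101111100010001011110:
  s[0] = (1010101010101010101010101010101)·(1101000010101111100010001011110) mod 2 = 1+0+0+0+0+0+0+0+1+0+1+0+1+0+1+0+1+0+0+0+1+0+0+0+1+0+1+0+1+0+0 mod 2 = 0
  s[1] = (0110011001100110011001100110011)·(1101000010101111100010001011110) mod 2 = 0+1+0+0+0+0+0+0+0+0+1+0+0+1+1+0+0+0+0+0+0+0+0+0+0+0+1+0+0+1+0 mod 2 = 0
  s[2] = (0001111000011110000111100001111)·(1101000010101111100010001011110) mod 2 = 0+0+0+1+0+0+0+0+0+0+0+0+1+1+1+0+0+0+0+0+1+0+0+0+0+0+0+1+1+1+0 mod 2 = 0
  s[3] = (0000000111111110000000011111111)·(1101000010101111100010001011110) mod 2 = 0+0+0+0+0+0+0+0+1+0+1+0+1+1+1+0+0+0+0+0+0+0+0+0+1+0+1+1+1+1+0 mod 2 = 0
  s[4] = (0000000000000001111111111111111)·(1101000010101111100010001011110) mod 2 = 0+0+0+0+0+0+0+0+0+0+0+0+0+0+0+1+1+0+0+0+1+0+0+0+1+0+1+1+1+1+0 mod 2 = 0
Syndrome = 00000
s = 0: no error detected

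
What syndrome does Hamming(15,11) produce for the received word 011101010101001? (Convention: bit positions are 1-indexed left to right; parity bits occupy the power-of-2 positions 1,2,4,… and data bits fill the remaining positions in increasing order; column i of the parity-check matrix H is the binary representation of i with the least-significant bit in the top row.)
Syndrome s = H · r^T (mod 2), r = 011101010101001:
  s[0] = (101010101010101)·(011101010101001) mod 2 = 0+0+1+0+0+0+0+0+0+0+0+0+0+0+1 mod 2 = 0
  s[1] = (011001100110011)·(011101010101001) mod 2 = 0+1+1+0+0+1+0+0+0+1+0+0+0+0+1 mod 2 = 1
  s[2] = (000111100001111)·(011101010101001) mod 2 = 0+0+0+1+0+1+0+0+0+0+0+1+0+0+1 mod 2 = 0
  s[3] = (000000011111111)·(011101010101001) mod 2 = 0+0+0+0+0+0+0+1+0+1+0+1+0+0+1 mod 2 = 0
Syndrome = 0100
Non-zero syndrome: error at position 2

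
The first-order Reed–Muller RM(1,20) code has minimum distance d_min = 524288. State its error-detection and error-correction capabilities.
Detection only: up to d_min − 1 = 524287 errors.
Correction: up to ⌊(d_min − 1)/2⌋ = ⌊524287/2⌋ = 262143 errors.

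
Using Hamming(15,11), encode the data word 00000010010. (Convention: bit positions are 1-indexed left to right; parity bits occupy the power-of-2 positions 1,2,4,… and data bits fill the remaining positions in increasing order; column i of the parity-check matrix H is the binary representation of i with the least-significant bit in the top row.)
Codeword c = d · G (mod 2), d = 00000010010:
  c[0] = d·G[:,0] = (00000010010)·(11011010101) mod 2 = 0+0+0+0+0+0+1+0+0+0+0 mod 2 = 1
  c[1] = d·G[:,1] = (00000010010)·(10110110011) mod 2 = 0+0+0+0+0+0+1+0+0+1+0 mod 2 = 0
  c[2] = d·G[:,2] = (00000010010)·(10000000000) mod 2 = 0+0+0+0+0+0+0+0+0+0+0 mod 2 = 0
  c[3] = d·G[:,3] = (00000010010)·(01110001111) mod 2 = 0+0+0+0+0+0+0+0+0+1+0 mod 2 = 1
  c[4] = d·G[:,4] = (00000010010)·(01000000000) mod 2 = 0+0+0+0+0+0+0+0+0+0+0 mod 2 = 0
  c[5] = d·G[:,5] = (00000010010)·(00100000000) mod 2 = 0+0+0+0+0+0+0+0+0+0+0 mod 2 = 0
  c[6] = d·G[:,6] = (00000010010)·(00010000000) mod 2 = 0+0+0+0+0+0+0+0+0+0+0 mod 2 = 0
  c[7] = d·G[:,7] = (00000010010)·(00001111111) mod 2 = 0+0+0+0+0+0+1+0+0+1+0 mod 2 = 0
  c[8] = d·G[:,8] = (00000010010)·(00001000000) mod 2 = 0+0+0+0+0+0+0+0+0+0+0 mod 2 = 0
  c[9] = d·G[:,9] = (00000010010)·(00000100000) mod 2 = 0+0+0+0+0+0+0+0+0+0+0 mod 2 = 0
  c[10] = d·G[:,10] = (00000010010)·(00000010000) mod 2 = 0+0+0+0+0+0+1+0+0+0+0 mod 2 = 1
  c[11] = d·G[:,11] = (00000010010)·(00000001000) mod 2 = 0+0+0+0+0+0+0+0+0+0+0 mod 2 = 0
  c[12] = d·G[:,12] = (00000010010)·(00000000100) mod 2 = 0+0+0+0+0+0+0+0+0+0+0 mod 2 = 0
  c[13] = d·G[:,13] = (00000010010)·(00000000010) mod 2 = 0+0+0+0+0+0+0+0+0+1+0 mod 2 = 1
  c[14] = d·G[:,14] = (00000010010)·(00000000001) mod 2 = 0+0+0+0+0+0+0+0+0+0+0 mod 2 = 0
Codeword = 100100000010010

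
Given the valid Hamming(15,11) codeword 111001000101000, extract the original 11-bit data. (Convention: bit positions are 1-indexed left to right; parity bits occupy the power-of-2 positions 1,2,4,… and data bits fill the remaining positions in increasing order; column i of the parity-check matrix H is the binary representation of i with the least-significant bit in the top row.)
Parity bits occupy power-of-2 positions; data bits are at positions {3,5,6,7,9,10,11,12,13,14,15} (1-indexed).
Extract: c[3]=1 c[5]=0 c[6]=1 c[7]=0 c[9]=0 c[10]=1 c[11]=0 c[12]=1 c[13]=0 c[14]=0 c[15]=0
Data = 10100101000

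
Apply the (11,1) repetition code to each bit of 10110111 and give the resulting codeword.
Repeat each bit 11× and concatenate:
1→11111111111  0→00000000000  1→11111111111  1→11111111111  0→00000000000  1→11111111111  1→11111111111  1→11111111111
Codeword = 1111111111100000000000111111111111111111111100000000000111111111111111111111111111111111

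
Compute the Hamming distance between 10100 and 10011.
XOR = 00111, count of 1s = 3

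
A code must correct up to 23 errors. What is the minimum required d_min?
Correcting t errors requires d_min ≥ 2t + 1 = 2·23 + 1 = 47.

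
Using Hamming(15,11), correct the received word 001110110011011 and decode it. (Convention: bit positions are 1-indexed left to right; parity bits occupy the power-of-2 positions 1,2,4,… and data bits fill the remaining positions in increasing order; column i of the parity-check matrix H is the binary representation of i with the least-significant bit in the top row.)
Syndrome s = H · r^T (mod 2), r = 001110110011011:
  s[0] = (101010101010101)·(001110110011011) mod 2 = 0+0+1+0+1+0+1+0+0+0+1+0+0+0+1 mod 2 = 1
  s[1] = (011001100110011)·(001110110011011) mod 2 = 0+0+1+0+0+0+1+0+0+0+1+0+0+1+1 mod 2 = 1
  s[2] = (000111100001111)·(001110110011011) mod 2 = 0+0+0+1+1+0+1+0+0+0+0+1+0+1+1 mod 2 = 0
  s[3] = (000000011111111)·(001110110011011) mod 2 = 0+0+0+0+0+0+0+1+0+0+1+1+0+1+1 mod 2 = 1
Syndrome = 1101
Column 11 of H equals this syndrome → error at bit 11 (1-indexed).
Flip bit 11: 001110110011011 → 001110110001011
Extract data bits at positions {3,5,6,7,9,10,11,12,13,14,15}: 11010001011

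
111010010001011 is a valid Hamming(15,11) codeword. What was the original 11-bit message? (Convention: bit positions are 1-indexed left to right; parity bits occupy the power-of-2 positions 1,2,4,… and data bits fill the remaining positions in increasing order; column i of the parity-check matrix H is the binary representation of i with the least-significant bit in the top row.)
Parity bits occupy power-of-2 positions; data bits are at positions {3,5,6,7,9,10,11,12,13,14,15} (1-indexed).
Extract: c[3]=1 c[5]=1 c[6]=0 c[7]=0 c[9]=0 c[10]=0 c[11]=0 c[12]=1 c[13]=0 c[14]=1 c[15]=1
Data = 11000001011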